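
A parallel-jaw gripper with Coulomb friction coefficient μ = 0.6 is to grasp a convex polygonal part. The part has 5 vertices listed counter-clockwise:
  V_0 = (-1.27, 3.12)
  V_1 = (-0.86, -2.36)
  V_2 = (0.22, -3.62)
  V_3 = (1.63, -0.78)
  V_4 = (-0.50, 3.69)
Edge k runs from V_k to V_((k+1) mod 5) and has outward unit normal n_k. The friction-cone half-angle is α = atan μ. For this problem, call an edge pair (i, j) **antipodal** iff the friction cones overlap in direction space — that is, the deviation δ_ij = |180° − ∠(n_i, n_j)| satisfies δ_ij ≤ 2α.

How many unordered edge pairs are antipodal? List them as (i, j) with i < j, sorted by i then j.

α = atan 0.6 = 30.96°;  2α = 61.93°
n_0 = (-0.9972, -0.0746)
n_1 = (-0.7593, -0.6508)
n_2 = (+0.8957, -0.4447)
n_3 = (+0.9027, +0.4302)
n_4 = (-0.5950, +0.8037)
  (0,1): δ = 143.68°  ·
  (0,2): δ = 30.68°  ✓
  (0,3): δ = 21.20°  ✓
  (0,4): δ = 122.23°  ·
  (1,2): δ = 67.00°  ·
  (1,3): δ = 15.12°  ✓
  (1,4): δ = 85.91°  ·
  (2,3): δ = 128.12°  ·
  (2,4): δ = 27.09°  ✓
  (3,4): δ = 78.97°  ·
antipodal pairs: 4

count = 4; pairs: (0,2), (0,3), (1,3), (2,4)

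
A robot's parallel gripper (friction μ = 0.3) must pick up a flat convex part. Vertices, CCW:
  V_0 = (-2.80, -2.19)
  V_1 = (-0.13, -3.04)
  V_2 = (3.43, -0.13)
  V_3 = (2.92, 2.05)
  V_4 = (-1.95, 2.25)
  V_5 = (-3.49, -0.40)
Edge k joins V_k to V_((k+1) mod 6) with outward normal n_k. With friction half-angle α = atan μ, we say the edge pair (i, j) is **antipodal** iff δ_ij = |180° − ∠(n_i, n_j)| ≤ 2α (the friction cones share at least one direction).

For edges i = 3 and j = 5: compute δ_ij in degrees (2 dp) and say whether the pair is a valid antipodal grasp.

δ = 66.57°, invalid

α = atan 0.3 = 16.70°;  2α = 33.40°
edge 3: e_3 = (-4.87, +0.20);  n_3 = (+0.0410, +0.9992)
edge 5: e_5 = (+0.69, -1.79);  n_5 = (-0.9331, -0.3597)
∠(n_3, n_5) = 113.43°
δ = |180° − 113.43°| = 66.57°
66.57° > 2α = 33.40°  →  invalid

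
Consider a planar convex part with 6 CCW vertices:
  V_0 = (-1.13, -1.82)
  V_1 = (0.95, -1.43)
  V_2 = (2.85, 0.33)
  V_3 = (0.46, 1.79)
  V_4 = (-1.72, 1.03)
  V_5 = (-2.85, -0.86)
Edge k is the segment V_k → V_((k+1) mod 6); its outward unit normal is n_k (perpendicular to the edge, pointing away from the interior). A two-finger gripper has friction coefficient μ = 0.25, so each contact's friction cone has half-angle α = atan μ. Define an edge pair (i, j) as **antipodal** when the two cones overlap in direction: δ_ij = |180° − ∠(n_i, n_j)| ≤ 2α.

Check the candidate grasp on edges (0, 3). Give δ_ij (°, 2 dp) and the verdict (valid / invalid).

δ = 8.60°, valid

α = atan 0.25 = 14.04°;  2α = 28.07°
edge 0: e_0 = (+2.08, +0.39);  n_0 = (+0.1843, -0.9829)
edge 3: e_3 = (-2.18, -0.76);  n_3 = (-0.3292, +0.9443)
∠(n_0, n_3) = 171.40°
δ = |180° − 171.40°| = 8.60°
8.60° ≤ 2α = 28.07°  →  valid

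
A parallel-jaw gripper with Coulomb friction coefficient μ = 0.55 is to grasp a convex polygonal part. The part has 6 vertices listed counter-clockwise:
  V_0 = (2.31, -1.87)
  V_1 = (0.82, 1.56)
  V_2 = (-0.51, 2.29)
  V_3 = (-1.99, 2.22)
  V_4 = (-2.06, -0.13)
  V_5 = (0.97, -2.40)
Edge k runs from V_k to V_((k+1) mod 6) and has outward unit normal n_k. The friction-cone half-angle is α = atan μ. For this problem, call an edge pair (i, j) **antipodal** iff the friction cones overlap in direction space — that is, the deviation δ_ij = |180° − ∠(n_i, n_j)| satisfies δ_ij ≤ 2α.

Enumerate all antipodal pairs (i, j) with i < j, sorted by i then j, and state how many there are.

α = atan 0.55 = 28.81°;  2α = 57.62°
n_0 = (+0.9172, +0.3984)
n_1 = (+0.4812, +0.8766)
n_2 = (-0.0472, +0.9989)
n_3 = (-0.9996, +0.0298)
n_4 = (-0.5996, -0.8003)
n_5 = (+0.3678, -0.9299)
  (0,1): δ = 142.24°  ·
  (0,2): δ = 110.77°  ·
  (0,3): δ = 25.19°  ✓
  (0,4): δ = 29.68°  ✓
  (0,5): δ = 88.10°  ·
  (1,2): δ = 148.53°  ·
  (1,3): δ = 62.95°  ·
  (1,4): δ = 8.08°  ✓
  (1,5): δ = 50.34°  ✓
  (2,3): δ = 94.41°  ·
  (2,4): δ = 39.55°  ✓
  (2,5): δ = 18.87°  ✓
  (3,4): δ = 125.13°  ·
  (3,5): δ = 66.71°  ·
  (4,5): δ = 121.58°  ·
antipodal pairs: 6

count = 6; pairs: (0,3), (0,4), (1,4), (1,5), (2,4), (2,5)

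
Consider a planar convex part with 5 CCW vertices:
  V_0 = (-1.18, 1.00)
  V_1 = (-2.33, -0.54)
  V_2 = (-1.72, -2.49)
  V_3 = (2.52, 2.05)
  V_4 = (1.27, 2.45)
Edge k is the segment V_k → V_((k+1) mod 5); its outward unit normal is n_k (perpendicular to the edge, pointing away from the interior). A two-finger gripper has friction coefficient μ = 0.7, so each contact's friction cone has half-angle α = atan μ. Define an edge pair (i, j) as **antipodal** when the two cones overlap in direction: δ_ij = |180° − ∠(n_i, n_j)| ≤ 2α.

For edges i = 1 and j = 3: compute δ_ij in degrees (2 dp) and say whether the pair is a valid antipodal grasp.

α = atan 0.7 = 34.99°;  2α = 69.98°
edge 1: e_1 = (+0.61, -1.95);  n_1 = (-0.9544, -0.2986)
edge 3: e_3 = (-1.25, +0.40);  n_3 = (+0.3048, +0.9524)
∠(n_1, n_3) = 125.12°
δ = |180° − 125.12°| = 54.88°
54.88° ≤ 2α = 69.98°  →  valid

δ = 54.88°, valid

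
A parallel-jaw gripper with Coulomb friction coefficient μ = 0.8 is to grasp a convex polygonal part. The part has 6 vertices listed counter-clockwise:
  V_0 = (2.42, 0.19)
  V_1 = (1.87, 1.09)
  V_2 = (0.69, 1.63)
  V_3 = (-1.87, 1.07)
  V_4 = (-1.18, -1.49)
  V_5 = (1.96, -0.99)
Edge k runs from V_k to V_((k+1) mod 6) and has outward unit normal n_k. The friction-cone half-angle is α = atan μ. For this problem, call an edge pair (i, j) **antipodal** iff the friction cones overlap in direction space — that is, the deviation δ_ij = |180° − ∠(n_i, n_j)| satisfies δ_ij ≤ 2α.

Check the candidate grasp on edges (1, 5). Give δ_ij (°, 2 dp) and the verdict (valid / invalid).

δ = 93.29°, invalid

α = atan 0.8 = 38.66°;  2α = 77.32°
edge 1: e_1 = (-1.18, +0.54);  n_1 = (+0.4161, +0.9093)
edge 5: e_5 = (+0.46, +1.18);  n_5 = (+0.9317, -0.3632)
∠(n_1, n_5) = 86.71°
δ = |180° − 86.71°| = 93.29°
93.29° > 2α = 77.32°  →  invalid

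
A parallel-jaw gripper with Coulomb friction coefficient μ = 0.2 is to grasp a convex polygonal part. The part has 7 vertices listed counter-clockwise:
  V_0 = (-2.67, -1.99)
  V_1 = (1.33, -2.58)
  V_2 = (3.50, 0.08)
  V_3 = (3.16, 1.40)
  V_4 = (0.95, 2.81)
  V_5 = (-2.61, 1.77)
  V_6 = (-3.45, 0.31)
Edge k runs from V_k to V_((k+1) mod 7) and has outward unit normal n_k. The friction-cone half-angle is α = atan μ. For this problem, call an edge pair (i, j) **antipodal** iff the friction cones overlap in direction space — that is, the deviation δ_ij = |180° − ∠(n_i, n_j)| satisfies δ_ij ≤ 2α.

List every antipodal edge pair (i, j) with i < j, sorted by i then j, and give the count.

count = 2; pairs: (1,5), (2,6)

α = atan 0.2 = 11.31°;  2α = 22.62°
n_0 = (-0.1459, -0.9893)
n_1 = (+0.7749, -0.6321)
n_2 = (+0.9684, +0.2494)
n_3 = (+0.5379, +0.8430)
n_4 = (-0.2804, +0.9599)
n_5 = (-0.8668, +0.4987)
n_6 = (-0.9470, -0.3212)
  (0,1): δ = 120.82°  ·
  (0,2): δ = 67.17°  ·
  (0,3): δ = 24.15°  ·
  (0,4): δ = 24.68°  ·
  (0,5): δ = 68.48°  ·
  (0,6): δ = 117.12°  ·
  (1,2): δ = 126.35°  ·
  (1,3): δ = 83.33°  ·
  (1,4): δ = 34.51°  ·
  (1,5): δ = 9.29°  ✓
  (1,6): δ = 57.94°  ·
  (2,3): δ = 136.98°  ·
  (2,4): δ = 88.16°  ·
  (2,5): δ = 44.36°  ·
  (2,6): δ = 4.29°  ✓
  (3,4): δ = 131.18°  ·
  (3,5): δ = 87.38°  ·
  (3,6): δ = 38.73°  ·
  (4,5): δ = 136.20°  ·
  (4,6): δ = 87.55°  ·
  (5,6): δ = 131.35°  ·
antipodal pairs: 2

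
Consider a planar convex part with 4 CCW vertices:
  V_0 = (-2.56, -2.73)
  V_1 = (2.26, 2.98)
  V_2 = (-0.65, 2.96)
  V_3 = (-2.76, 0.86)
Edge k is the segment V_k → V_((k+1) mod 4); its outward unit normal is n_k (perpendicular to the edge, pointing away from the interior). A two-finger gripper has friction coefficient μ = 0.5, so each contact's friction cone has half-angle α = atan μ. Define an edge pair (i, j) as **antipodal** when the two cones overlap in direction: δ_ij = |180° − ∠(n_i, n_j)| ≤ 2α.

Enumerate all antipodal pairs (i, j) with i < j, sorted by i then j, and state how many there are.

count = 3; pairs: (0,1), (0,2), (0,3)

α = atan 0.5 = 26.57°;  2α = 53.13°
n_0 = (+0.7641, -0.6450)
n_1 = (-0.0069, +1.0000)
n_2 = (-0.7054, +0.7088)
n_3 = (-0.9985, -0.0556)
  (0,1): δ = 49.44°  ✓
  (0,2): δ = 4.97°  ✓
  (0,3): δ = 43.36°  ✓
  (1,2): δ = 135.53°  ·
  (1,3): δ = 87.21°  ·
  (2,3): δ = 131.68°  ·
antipodal pairs: 3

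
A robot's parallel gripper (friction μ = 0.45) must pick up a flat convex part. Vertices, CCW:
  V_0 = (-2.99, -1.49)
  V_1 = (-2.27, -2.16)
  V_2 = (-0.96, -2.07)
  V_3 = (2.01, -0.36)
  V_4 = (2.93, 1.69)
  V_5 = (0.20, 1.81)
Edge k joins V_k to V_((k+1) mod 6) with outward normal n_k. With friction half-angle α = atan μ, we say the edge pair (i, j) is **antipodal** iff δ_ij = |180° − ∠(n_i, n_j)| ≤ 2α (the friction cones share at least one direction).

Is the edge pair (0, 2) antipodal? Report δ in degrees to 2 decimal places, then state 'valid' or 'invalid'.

α = atan 0.45 = 24.23°;  2α = 48.46°
edge 0: e_0 = (+0.72, -0.67);  n_0 = (-0.6812, -0.7321)
edge 2: e_2 = (+2.97, +1.71);  n_2 = (+0.4990, -0.8666)
∠(n_0, n_2) = 72.87°
δ = |180° − 72.87°| = 107.13°
107.13° > 2α = 48.46°  →  invalid

δ = 107.13°, invalid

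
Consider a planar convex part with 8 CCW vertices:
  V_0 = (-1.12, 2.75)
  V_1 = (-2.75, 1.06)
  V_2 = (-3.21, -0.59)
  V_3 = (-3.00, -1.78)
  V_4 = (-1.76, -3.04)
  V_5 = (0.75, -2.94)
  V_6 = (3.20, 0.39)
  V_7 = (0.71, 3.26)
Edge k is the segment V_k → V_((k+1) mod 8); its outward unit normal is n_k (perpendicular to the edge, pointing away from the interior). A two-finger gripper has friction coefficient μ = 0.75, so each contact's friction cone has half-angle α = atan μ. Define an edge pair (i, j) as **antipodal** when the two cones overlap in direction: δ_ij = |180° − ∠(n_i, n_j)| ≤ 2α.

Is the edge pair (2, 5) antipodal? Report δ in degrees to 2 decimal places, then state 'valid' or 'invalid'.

α = atan 0.75 = 36.87°;  2α = 73.74°
edge 2: e_2 = (+0.21, -1.19);  n_2 = (-0.9848, -0.1738)
edge 5: e_5 = (+2.45, +3.33);  n_5 = (+0.8055, -0.5926)
∠(n_2, n_5) = 133.65°
δ = |180° − 133.65°| = 46.35°
46.35° ≤ 2α = 73.74°  →  valid

δ = 46.35°, valid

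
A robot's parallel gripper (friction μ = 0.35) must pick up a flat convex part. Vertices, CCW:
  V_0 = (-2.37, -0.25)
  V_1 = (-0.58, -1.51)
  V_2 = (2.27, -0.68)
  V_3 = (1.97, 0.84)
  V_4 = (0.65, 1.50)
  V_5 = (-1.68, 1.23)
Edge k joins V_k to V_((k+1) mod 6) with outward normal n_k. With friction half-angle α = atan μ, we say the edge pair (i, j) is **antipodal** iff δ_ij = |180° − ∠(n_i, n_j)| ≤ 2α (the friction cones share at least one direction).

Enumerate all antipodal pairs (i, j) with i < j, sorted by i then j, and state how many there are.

α = atan 0.35 = 19.29°;  2α = 38.58°
n_0 = (-0.5756, -0.8177)
n_1 = (+0.2796, -0.9601)
n_2 = (+0.9811, +0.1936)
n_3 = (+0.4472, +0.8944)
n_4 = (-0.1151, +0.9934)
n_5 = (-0.9063, +0.4226)
  (0,1): δ = 128.62°  ·
  (0,2): δ = 43.69°  ·
  (0,3): δ = 8.58°  ✓
  (0,4): δ = 41.75°  ·
  (0,5): δ = 100.15°  ·
  (1,2): δ = 95.07°  ·
  (1,3): δ = 42.80°  ·
  (1,4): δ = 9.63°  ✓
  (1,5): δ = 48.77°  ·
  (2,3): δ = 127.73°  ·
  (2,4): δ = 94.55°  ·
  (2,5): δ = 36.16°  ✓
  (3,4): δ = 146.83°  ·
  (3,5): δ = 88.43°  ·
  (4,5): δ = 121.61°  ·
antipodal pairs: 3

count = 3; pairs: (0,3), (1,4), (2,5)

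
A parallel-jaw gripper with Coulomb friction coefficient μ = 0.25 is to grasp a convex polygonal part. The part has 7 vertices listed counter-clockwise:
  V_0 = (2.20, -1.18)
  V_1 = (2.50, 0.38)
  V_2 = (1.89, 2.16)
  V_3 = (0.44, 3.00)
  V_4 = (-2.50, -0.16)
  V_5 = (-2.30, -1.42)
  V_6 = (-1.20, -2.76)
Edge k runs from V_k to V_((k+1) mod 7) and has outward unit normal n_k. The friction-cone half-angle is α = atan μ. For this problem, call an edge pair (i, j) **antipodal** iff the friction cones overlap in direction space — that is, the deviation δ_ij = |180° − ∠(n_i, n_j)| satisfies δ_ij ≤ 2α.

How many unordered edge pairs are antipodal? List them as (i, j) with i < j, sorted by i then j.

count = 5; pairs: (0,4), (1,4), (1,5), (2,5), (3,6)

α = atan 0.25 = 14.04°;  2α = 28.07°
n_0 = (+0.9820, -0.1888)
n_1 = (+0.9460, +0.3242)
n_2 = (+0.5013, +0.8653)
n_3 = (-0.7321, +0.6812)
n_4 = (-0.9876, -0.1568)
n_5 = (-0.7729, -0.6345)
n_6 = (+0.4214, -0.9069)
  (0,1): δ = 150.20°  ·
  (0,2): δ = 109.20°  ·
  (0,3): δ = 32.05°  ·
  (0,4): δ = 19.90°  ✓
  (0,5): δ = 50.27°  ·
  (0,6): δ = 125.81°  ·
  (1,2): δ = 139.00°  ·
  (1,3): δ = 61.85°  ·
  (1,4): δ = 9.90°  ✓
  (1,5): δ = 20.47°  ✓
  (1,6): δ = 96.01°  ·
  (2,3): δ = 102.85°  ·
  (2,4): δ = 50.90°  ·
  (2,5): δ = 20.53°  ✓
  (2,6): δ = 55.01°  ·
  (3,4): δ = 128.05°  ·
  (3,5): δ = 97.68°  ·
  (3,6): δ = 22.14°  ✓
  (4,5): δ = 149.64°  ·
  (4,6): δ = 74.09°  ·
  (5,6): δ = 104.46°  ·
antipodal pairs: 5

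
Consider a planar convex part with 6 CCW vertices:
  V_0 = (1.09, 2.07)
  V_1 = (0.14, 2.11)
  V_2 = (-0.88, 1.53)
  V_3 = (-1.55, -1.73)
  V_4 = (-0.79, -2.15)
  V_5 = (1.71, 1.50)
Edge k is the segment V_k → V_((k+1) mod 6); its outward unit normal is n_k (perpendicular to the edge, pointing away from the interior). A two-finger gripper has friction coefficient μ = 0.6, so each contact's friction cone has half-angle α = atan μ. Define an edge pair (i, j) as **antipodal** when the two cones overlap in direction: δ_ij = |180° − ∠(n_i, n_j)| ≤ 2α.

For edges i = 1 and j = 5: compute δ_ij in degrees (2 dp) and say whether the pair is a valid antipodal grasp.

δ = 107.78°, invalid

α = atan 0.6 = 30.96°;  2α = 61.93°
edge 1: e_1 = (-1.02, -0.58);  n_1 = (-0.4943, +0.8693)
edge 5: e_5 = (-0.62, +0.57);  n_5 = (+0.6768, +0.7362)
∠(n_1, n_5) = 72.22°
δ = |180° − 72.22°| = 107.78°
107.78° > 2α = 61.93°  →  invalid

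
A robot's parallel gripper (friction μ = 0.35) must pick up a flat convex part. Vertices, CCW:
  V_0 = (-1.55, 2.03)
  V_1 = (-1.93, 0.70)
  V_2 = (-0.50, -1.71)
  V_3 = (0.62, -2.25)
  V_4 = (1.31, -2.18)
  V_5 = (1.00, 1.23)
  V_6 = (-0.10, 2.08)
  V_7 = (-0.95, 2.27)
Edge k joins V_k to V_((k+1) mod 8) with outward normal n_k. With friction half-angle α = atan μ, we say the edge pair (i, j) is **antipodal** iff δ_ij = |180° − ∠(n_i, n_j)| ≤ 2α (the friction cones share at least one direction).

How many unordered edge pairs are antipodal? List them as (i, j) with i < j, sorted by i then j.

α = atan 0.35 = 19.29°;  2α = 38.58°
n_0 = (-0.9615, +0.2747)
n_1 = (-0.8600, -0.5103)
n_2 = (-0.4343, -0.9008)
n_3 = (+0.1009, -0.9949)
n_4 = (+0.9959, +0.0905)
n_5 = (+0.6114, +0.7913)
n_6 = (+0.2181, +0.9759)
n_7 = (-0.3714, +0.9285)
  (0,1): δ = 133.37°  ·
  (0,2): δ = 99.80°  ·
  (0,3): δ = 68.26°  ·
  (0,4): δ = 21.14°  ✓
  (0,5): δ = 68.25°  ·
  (0,6): δ = 93.35°  ·
  (0,7): δ = 127.75°  ·
  (1,2): δ = 146.42°  ·
  (1,3): δ = 114.89°  ·
  (1,4): δ = 25.49°  ✓
  (1,5): δ = 21.62°  ✓
  (1,6): δ = 46.72°  ·
  (1,7): δ = 81.12°  ·
  (2,3): δ = 148.47°  ·
  (2,4): δ = 59.06°  ·
  (2,5): δ = 11.95°  ✓
  (2,6): δ = 13.14°  ✓
  (2,7): δ = 47.54°  ·
  (3,4): δ = 90.60°  ·
  (3,5): δ = 43.49°  ·
  (3,6): δ = 18.39°  ✓
  (3,7): δ = 16.01°  ✓
  (4,5): δ = 132.89°  ·
  (4,6): δ = 107.79°  ·
  (4,7): δ = 73.39°  ·
  (5,6): δ = 154.91°  ·
  (5,7): δ = 120.50°  ·
  (6,7): δ = 145.60°  ·
antipodal pairs: 7

count = 7; pairs: (0,4), (1,4), (1,5), (2,5), (2,6), (3,6), (3,7)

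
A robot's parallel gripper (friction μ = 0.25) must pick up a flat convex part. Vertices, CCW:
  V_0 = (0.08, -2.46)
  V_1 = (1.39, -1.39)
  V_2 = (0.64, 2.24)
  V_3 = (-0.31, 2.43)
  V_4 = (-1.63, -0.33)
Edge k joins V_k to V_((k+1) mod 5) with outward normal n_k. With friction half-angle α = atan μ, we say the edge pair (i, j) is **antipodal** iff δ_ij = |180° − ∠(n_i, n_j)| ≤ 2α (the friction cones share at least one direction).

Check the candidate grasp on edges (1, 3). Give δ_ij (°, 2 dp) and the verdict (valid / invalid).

α = atan 0.25 = 14.04°;  2α = 28.07°
edge 1: e_1 = (-0.75, +3.63);  n_1 = (+0.9793, +0.2023)
edge 3: e_3 = (-1.32, -2.76);  n_3 = (-0.9021, +0.4315)
∠(n_1, n_3) = 142.77°
δ = |180° − 142.77°| = 37.23°
37.23° > 2α = 28.07°  →  invalid

δ = 37.23°, invalid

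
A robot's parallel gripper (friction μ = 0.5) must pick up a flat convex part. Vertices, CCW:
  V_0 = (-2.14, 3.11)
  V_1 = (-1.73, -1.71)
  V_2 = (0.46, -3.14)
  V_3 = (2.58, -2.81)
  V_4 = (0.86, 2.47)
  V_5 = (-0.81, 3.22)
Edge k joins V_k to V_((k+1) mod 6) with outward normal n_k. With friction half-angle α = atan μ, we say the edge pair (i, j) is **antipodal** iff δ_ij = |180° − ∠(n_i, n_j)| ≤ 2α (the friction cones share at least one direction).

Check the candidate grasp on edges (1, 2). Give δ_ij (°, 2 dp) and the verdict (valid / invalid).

α = atan 0.5 = 26.57°;  2α = 53.13°
edge 1: e_1 = (+2.19, -1.43);  n_1 = (-0.5467, -0.8373)
edge 2: e_2 = (+2.12, +0.33);  n_2 = (+0.1538, -0.9881)
∠(n_1, n_2) = 41.99°
δ = |180° − 41.99°| = 138.01°
138.01° > 2α = 53.13°  →  invalid

δ = 138.01°, invalid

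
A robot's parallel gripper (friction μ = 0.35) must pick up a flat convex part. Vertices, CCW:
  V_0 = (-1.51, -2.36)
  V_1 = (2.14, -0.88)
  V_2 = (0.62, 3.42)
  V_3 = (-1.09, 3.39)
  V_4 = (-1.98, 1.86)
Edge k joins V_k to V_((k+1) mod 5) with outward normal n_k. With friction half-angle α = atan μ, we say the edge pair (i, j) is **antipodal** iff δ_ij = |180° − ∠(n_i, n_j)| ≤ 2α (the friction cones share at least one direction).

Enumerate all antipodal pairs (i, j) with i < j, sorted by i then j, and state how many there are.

count = 3; pairs: (0,2), (0,3), (1,4)

α = atan 0.35 = 19.29°;  2α = 38.58°
n_0 = (+0.3758, -0.9267)
n_1 = (+0.9428, +0.3333)
n_2 = (-0.0175, +0.9998)
n_3 = (-0.8644, +0.5028)
n_4 = (-0.9939, -0.1107)
  (0,1): δ = 92.60°  ·
  (0,2): δ = 21.07°  ✓
  (0,3): δ = 37.74°  ✓
  (0,4): δ = 74.28°  ·
  (1,2): δ = 108.46°  ·
  (1,3): δ = 49.65°  ·
  (1,4): δ = 13.11°  ✓
  (2,3): δ = 121.19°  ·
  (2,4): δ = 84.65°  ·
  (3,4): δ = 143.46°  ·
antipodal pairs: 3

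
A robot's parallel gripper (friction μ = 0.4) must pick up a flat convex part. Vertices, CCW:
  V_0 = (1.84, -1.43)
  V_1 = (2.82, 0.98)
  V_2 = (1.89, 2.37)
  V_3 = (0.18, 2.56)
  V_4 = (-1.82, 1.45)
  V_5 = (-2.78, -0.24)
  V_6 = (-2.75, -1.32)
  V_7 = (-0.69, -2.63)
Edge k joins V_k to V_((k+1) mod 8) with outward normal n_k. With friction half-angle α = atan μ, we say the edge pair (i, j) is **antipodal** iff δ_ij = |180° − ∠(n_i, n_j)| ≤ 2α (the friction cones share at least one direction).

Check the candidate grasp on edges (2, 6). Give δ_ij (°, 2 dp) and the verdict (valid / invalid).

δ = 26.11°, valid

α = atan 0.4 = 21.80°;  2α = 43.60°
edge 2: e_2 = (-1.71, +0.19);  n_2 = (+0.1104, +0.9939)
edge 6: e_6 = (+2.06, -1.31);  n_6 = (-0.5366, -0.8438)
∠(n_2, n_6) = 153.89°
δ = |180° − 153.89°| = 26.11°
26.11° ≤ 2α = 43.60°  →  valid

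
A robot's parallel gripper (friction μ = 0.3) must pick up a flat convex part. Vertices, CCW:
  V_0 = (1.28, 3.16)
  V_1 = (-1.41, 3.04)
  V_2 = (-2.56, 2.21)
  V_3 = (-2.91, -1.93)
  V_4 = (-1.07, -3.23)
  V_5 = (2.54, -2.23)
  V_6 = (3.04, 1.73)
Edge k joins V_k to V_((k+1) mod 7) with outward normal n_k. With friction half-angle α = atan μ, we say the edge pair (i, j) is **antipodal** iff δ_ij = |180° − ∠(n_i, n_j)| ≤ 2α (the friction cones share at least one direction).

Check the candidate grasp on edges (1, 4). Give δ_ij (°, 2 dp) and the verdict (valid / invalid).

α = atan 0.3 = 16.70°;  2α = 33.40°
edge 1: e_1 = (-1.15, -0.83);  n_1 = (-0.5852, +0.8109)
edge 4: e_4 = (+3.61, +1.00);  n_4 = (+0.2670, -0.9637)
∠(n_1, n_4) = 159.66°
δ = |180° − 159.66°| = 20.34°
20.34° ≤ 2α = 33.40°  →  valid

δ = 20.34°, valid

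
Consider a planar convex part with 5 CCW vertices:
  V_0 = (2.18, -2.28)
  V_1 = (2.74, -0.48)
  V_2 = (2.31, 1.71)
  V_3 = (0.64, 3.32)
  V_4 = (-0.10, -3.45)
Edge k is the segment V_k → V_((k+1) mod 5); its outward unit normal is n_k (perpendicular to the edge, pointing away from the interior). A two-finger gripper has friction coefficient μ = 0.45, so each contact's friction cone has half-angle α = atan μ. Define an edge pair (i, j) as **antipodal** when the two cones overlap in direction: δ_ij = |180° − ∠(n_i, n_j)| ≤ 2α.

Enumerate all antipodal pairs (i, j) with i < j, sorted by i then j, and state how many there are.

α = atan 0.45 = 24.23°;  2α = 48.46°
n_0 = (+0.9549, -0.2971)
n_1 = (+0.9813, +0.1927)
n_2 = (+0.6941, +0.7199)
n_3 = (-0.9941, +0.1087)
n_4 = (+0.4566, -0.8897)
  (0,1): δ = 151.61°  ·
  (0,2): δ = 116.67°  ·
  (0,3): δ = 11.04°  ✓
  (0,4): δ = 134.45°  ·
  (1,2): δ = 145.06°  ·
  (1,3): δ = 17.35°  ✓
  (1,4): δ = 106.06°  ·
  (2,3): δ = 52.29°  ·
  (2,4): δ = 71.12°  ·
  (3,4): δ = 56.60°  ·
antipodal pairs: 2

count = 2; pairs: (0,3), (1,3)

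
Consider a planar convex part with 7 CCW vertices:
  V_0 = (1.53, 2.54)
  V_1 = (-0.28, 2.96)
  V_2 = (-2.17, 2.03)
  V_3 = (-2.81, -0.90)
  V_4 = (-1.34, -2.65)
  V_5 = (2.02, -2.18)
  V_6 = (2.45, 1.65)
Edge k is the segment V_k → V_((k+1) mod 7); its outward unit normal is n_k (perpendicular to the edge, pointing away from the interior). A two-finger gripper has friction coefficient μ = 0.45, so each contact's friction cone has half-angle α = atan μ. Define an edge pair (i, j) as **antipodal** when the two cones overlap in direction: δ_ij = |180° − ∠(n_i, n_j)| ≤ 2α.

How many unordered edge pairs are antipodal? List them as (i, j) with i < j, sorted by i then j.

α = atan 0.45 = 24.23°;  2α = 48.46°
n_0 = (+0.2260, +0.9741)
n_1 = (-0.4415, +0.8973)
n_2 = (-0.9770, +0.2134)
n_3 = (-0.7657, -0.6432)
n_4 = (+0.1385, -0.9904)
n_5 = (+0.9938, -0.1116)
n_6 = (+0.6953, +0.7187)
  (0,1): δ = 140.74°  ·
  (0,2): δ = 89.26°  ·
  (0,3): δ = 36.91°  ✓
  (0,4): δ = 21.03°  ✓
  (0,5): δ = 96.66°  ·
  (0,6): δ = 149.01°  ·
  (1,2): δ = 128.52°  ·
  (1,3): δ = 76.17°  ·
  (1,4): δ = 18.24°  ✓
  (1,5): δ = 57.39°  ·
  (1,6): δ = 109.75°  ·
  (2,3): δ = 127.65°  ·
  (2,4): δ = 69.72°  ·
  (2,5): δ = 5.92°  ✓
  (2,6): δ = 58.27°  ·
  (3,4): δ = 122.07°  ·
  (3,5): δ = 46.44°  ✓
  (3,6): δ = 5.92°  ✓
  (4,5): δ = 104.37°  ·
  (4,6): δ = 52.01°  ·
  (5,6): δ = 127.64°  ·
antipodal pairs: 6

count = 6; pairs: (0,3), (0,4), (1,4), (2,5), (3,5), (3,6)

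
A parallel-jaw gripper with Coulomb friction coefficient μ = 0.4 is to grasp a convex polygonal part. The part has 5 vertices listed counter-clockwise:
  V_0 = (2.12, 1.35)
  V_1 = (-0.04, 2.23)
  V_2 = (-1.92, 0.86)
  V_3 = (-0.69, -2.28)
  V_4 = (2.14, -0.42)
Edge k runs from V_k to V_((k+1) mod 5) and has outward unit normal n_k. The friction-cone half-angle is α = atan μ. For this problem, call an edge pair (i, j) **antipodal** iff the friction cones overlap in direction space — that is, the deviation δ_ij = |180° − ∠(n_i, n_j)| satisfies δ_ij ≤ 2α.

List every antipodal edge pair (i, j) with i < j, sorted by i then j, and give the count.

count = 2; pairs: (1,3), (2,4)

α = atan 0.4 = 21.80°;  2α = 43.60°
n_0 = (+0.3773, +0.9261)
n_1 = (-0.5889, +0.8082)
n_2 = (-0.9311, -0.3647)
n_3 = (+0.5492, -0.8357)
n_4 = (+0.9999, +0.0113)
  (0,1): δ = 121.75°  ·
  (0,2): δ = 46.44°  ·
  (0,3): δ = 55.48°  ·
  (0,4): δ = 112.81°  ·
  (1,2): δ = 104.69°  ·
  (1,3): δ = 2.77°  ✓
  (1,4): δ = 54.57°  ·
  (2,3): δ = 78.08°  ·
  (2,4): δ = 20.74°  ✓
  (3,4): δ = 122.67°  ·
antipodal pairs: 2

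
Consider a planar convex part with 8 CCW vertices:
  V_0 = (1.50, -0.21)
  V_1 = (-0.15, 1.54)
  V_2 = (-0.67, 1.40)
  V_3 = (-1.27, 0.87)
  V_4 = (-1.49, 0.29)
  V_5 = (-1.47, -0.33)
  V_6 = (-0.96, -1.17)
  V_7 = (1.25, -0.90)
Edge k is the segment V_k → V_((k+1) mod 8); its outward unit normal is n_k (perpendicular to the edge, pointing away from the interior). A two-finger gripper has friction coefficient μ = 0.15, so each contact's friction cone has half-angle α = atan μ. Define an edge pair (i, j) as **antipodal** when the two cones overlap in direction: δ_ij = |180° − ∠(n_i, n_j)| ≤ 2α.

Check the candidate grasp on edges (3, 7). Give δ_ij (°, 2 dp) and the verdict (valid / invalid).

α = atan 0.15 = 8.53°;  2α = 17.06°
edge 3: e_3 = (-0.22, -0.58);  n_3 = (-0.9350, +0.3547)
edge 7: e_7 = (+0.25, +0.69);  n_7 = (+0.9402, -0.3406)
∠(n_3, n_7) = 179.14°
δ = |180° − 179.14°| = 0.86°
0.86° ≤ 2α = 17.06°  →  valid

δ = 0.86°, valid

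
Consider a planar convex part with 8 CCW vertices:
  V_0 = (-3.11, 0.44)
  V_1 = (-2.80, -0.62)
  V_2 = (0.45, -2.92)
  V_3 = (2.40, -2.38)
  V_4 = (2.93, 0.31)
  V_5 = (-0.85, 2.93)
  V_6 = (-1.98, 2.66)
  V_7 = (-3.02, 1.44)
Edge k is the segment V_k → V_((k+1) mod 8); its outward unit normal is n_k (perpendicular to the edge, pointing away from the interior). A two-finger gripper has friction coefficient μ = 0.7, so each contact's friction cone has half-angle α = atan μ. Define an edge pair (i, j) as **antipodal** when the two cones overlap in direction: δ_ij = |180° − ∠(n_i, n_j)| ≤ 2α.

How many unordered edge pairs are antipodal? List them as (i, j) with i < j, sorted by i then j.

count = 13; pairs: (0,3), (0,4), (1,3), (1,4), (1,5), (2,4), (2,5), (2,6), (2,7), (3,5), (3,6), (3,7), (4,7)

α = atan 0.7 = 34.99°;  2α = 69.98°
n_0 = (-0.9598, -0.2807)
n_1 = (-0.5777, -0.8163)
n_2 = (+0.2669, -0.9637)
n_3 = (+0.9811, -0.1933)
n_4 = (+0.5697, +0.8219)
n_5 = (-0.2324, +0.9726)
n_6 = (-0.7610, +0.6487)
n_7 = (-0.9960, +0.0896)
  (0,1): δ = 141.59°  ·
  (0,2): δ = 90.82°  ·
  (0,3): δ = 27.45°  ✓
  (0,4): δ = 38.97°  ✓
  (0,5): δ = 87.14°  ·
  (0,6): δ = 123.25°  ·
  (0,7): δ = 158.56°  ·
  (1,2): δ = 129.23°  ·
  (1,3): δ = 65.86°  ✓
  (1,4): δ = 0.56°  ✓
  (1,5): δ = 48.72°  ✓
  (1,6): δ = 84.84°  ·
  (1,7): δ = 120.14°  ·
  (2,3): δ = 116.62°  ·
  (2,4): δ = 50.21°  ✓
  (2,5): δ = 2.04°  ✓
  (2,6): δ = 34.08°  ✓
  (2,7): δ = 69.38°  ✓
  (3,4): δ = 113.58°  ·
  (3,5): δ = 65.42°  ✓
  (3,6): δ = 29.30°  ✓
  (3,7): δ = 6.00°  ✓
  (4,5): δ = 131.84°  ·
  (4,6): δ = 95.72°  ·
  (4,7): δ = 60.42°  ✓
  (5,6): δ = 143.88°  ·
  (5,7): δ = 108.58°  ·
  (6,7): δ = 144.70°  ·
antipodal pairs: 13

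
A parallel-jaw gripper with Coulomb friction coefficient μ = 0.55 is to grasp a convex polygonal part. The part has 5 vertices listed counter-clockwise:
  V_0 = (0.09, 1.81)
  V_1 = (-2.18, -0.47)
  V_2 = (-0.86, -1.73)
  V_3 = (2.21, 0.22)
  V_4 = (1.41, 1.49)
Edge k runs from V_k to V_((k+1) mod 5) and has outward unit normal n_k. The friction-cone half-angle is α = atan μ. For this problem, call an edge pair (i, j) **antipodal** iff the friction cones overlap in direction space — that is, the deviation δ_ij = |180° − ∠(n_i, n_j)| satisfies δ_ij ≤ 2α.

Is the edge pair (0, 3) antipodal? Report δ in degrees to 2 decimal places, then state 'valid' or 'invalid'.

α = atan 0.55 = 28.81°;  2α = 57.62°
edge 0: e_0 = (-2.27, -2.28);  n_0 = (-0.7087, +0.7056)
edge 3: e_3 = (-0.80, +1.27);  n_3 = (+0.8461, +0.5330)
∠(n_0, n_3) = 102.92°
δ = |180° − 102.92°| = 77.08°
77.08° > 2α = 57.62°  →  invalid

δ = 77.08°, invalid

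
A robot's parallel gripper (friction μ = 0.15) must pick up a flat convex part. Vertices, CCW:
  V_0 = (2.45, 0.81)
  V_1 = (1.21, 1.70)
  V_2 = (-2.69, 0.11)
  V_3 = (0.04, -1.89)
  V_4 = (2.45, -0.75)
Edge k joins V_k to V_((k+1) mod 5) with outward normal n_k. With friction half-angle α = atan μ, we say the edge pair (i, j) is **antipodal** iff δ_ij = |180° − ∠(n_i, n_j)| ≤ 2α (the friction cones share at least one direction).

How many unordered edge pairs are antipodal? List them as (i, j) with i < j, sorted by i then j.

α = atan 0.15 = 8.53°;  2α = 17.06°
n_0 = (+0.5831, +0.8124)
n_1 = (-0.3775, +0.9260)
n_2 = (-0.5910, -0.8067)
n_3 = (+0.4276, -0.9040)
n_4 = (+1.0000, -0.0000)
  (0,1): δ = 122.15°  ·
  (0,2): δ = 0.56°  ✓
  (0,3): δ = 60.98°  ·
  (0,4): δ = 125.67°  ·
  (1,2): δ = 58.41°  ·
  (1,3): δ = 3.14°  ✓
  (1,4): δ = 67.82°  ·
  (2,3): δ = 118.46°  ·
  (2,4): δ = 53.77°  ·
  (3,4): δ = 115.32°  ·
antipodal pairs: 2

count = 2; pairs: (0,2), (1,3)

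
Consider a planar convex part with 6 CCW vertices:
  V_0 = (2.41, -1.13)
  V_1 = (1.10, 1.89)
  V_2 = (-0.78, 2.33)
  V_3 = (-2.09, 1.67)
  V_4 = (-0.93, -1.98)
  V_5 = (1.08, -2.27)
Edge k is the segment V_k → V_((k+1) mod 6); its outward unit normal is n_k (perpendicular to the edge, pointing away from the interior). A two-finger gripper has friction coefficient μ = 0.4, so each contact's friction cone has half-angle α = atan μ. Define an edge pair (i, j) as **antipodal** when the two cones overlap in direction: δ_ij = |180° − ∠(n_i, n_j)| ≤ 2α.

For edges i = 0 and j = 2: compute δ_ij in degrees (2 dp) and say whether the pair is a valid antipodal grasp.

α = atan 0.4 = 21.80°;  2α = 43.60°
edge 0: e_0 = (-1.31, +3.02);  n_0 = (+0.9174, +0.3979)
edge 2: e_2 = (-1.31, -0.66);  n_2 = (-0.4499, +0.8931)
∠(n_0, n_2) = 93.29°
δ = |180° − 93.29°| = 86.71°
86.71° > 2α = 43.60°  →  invalid

δ = 86.71°, invalid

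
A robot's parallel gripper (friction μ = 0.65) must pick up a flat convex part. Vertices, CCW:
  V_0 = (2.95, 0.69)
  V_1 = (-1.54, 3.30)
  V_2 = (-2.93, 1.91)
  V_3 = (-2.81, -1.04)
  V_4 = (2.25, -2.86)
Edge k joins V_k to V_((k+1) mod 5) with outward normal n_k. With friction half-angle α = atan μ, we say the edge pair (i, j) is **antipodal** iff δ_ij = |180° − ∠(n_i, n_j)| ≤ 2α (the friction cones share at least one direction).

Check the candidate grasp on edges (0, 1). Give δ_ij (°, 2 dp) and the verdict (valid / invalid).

α = atan 0.65 = 33.02°;  2α = 66.05°
edge 0: e_0 = (-4.49, +2.61);  n_0 = (+0.5026, +0.8645)
edge 1: e_1 = (-1.39, -1.39);  n_1 = (-0.7071, +0.7071)
∠(n_0, n_1) = 75.17°
δ = |180° − 75.17°| = 104.83°
104.83° > 2α = 66.05°  →  invalid

δ = 104.83°, invalid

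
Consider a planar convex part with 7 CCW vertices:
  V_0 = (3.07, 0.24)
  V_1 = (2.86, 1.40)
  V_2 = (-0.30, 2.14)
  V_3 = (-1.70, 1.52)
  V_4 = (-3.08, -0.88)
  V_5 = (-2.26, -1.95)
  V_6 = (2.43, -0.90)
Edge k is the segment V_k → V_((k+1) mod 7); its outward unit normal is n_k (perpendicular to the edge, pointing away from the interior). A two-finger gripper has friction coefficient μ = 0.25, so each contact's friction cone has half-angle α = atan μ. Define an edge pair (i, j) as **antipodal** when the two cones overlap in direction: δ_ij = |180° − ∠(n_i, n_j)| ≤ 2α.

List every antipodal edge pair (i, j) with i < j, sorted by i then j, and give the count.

count = 4; pairs: (0,4), (1,5), (2,5), (3,6)

α = atan 0.25 = 14.04°;  2α = 28.07°
n_0 = (+0.9840, +0.1781)
n_1 = (+0.2280, +0.9737)
n_2 = (-0.4049, +0.9143)
n_3 = (-0.8669, +0.4985)
n_4 = (-0.7937, -0.6083)
n_5 = (+0.2185, -0.9758)
n_6 = (+0.8720, -0.4895)
  (0,1): δ = 113.44°  ·
  (0,2): δ = 76.37°  ·
  (0,3): δ = 40.16°  ·
  (0,4): δ = 27.20°  ✓
  (0,5): δ = 92.36°  ·
  (0,6): δ = 140.43°  ·
  (1,2): δ = 142.93°  ·
  (1,3): δ = 106.72°  ·
  (1,4): δ = 39.36°  ·
  (1,5): δ = 25.80°  ✓
  (1,6): δ = 73.87°  ·
  (2,3): δ = 143.79°  ·
  (2,4): δ = 76.42°  ·
  (2,5): δ = 11.27°  ✓
  (2,6): δ = 36.80°  ·
  (3,4): δ = 112.64°  ·
  (3,5): δ = 47.48°  ·
  (3,6): δ = 0.59°  ✓
  (4,5): δ = 114.85°  ·
  (4,6): δ = 66.77°  ·
  (5,6): δ = 131.93°  ·
antipodal pairs: 4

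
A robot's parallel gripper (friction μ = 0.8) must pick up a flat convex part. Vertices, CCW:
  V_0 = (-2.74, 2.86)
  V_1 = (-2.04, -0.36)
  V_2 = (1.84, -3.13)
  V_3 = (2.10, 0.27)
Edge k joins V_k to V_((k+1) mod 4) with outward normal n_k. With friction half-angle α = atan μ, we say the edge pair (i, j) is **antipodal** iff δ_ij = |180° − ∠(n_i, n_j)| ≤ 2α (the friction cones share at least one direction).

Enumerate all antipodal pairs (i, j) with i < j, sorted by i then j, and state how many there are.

α = atan 0.8 = 38.66°;  2α = 77.32°
n_0 = (-0.9772, -0.2124)
n_1 = (-0.5810, -0.8139)
n_2 = (+0.9971, -0.0762)
n_3 = (+0.4718, +0.8817)
  (0,1): δ = 137.79°  ·
  (0,2): δ = 16.64°  ✓
  (0,3): δ = 49.58°  ✓
  (1,2): δ = 58.85°  ✓
  (1,3): δ = 7.37°  ✓
  (2,3): δ = 113.78°  ·
antipodal pairs: 4

count = 4; pairs: (0,2), (0,3), (1,2), (1,3)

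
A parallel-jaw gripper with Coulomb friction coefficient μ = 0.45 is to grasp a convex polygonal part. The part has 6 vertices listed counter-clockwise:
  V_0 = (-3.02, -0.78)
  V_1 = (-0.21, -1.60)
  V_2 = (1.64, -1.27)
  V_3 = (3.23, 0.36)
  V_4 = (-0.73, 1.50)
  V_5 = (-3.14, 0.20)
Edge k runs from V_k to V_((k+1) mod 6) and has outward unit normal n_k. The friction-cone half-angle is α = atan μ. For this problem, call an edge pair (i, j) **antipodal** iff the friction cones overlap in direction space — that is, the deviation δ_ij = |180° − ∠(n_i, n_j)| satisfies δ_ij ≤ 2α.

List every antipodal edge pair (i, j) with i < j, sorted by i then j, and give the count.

count = 5; pairs: (0,3), (0,4), (1,3), (1,4), (2,4)

α = atan 0.45 = 24.23°;  2α = 48.46°
n_0 = (-0.2801, -0.9600)
n_1 = (+0.1756, -0.9845)
n_2 = (+0.7158, -0.6983)
n_3 = (+0.2766, +0.9610)
n_4 = (-0.4748, +0.8801)
n_5 = (-0.9926, -0.1215)
  (0,1): δ = 153.62°  ·
  (0,2): δ = 118.02°  ·
  (0,3): δ = 0.21°  ✓
  (0,4): δ = 44.61°  ✓
  (0,5): δ = 113.25°  ·
  (1,2): δ = 144.40°  ·
  (1,3): δ = 26.17°  ✓
  (1,4): δ = 18.23°  ✓
  (1,5): δ = 86.87°  ·
  (2,3): δ = 61.77°  ·
  (2,4): δ = 17.37°  ✓
  (2,5): δ = 51.27°  ·
  (3,4): δ = 135.60°  ·
  (3,5): δ = 66.96°  ·
  (4,5): δ = 111.36°  ·
antipodal pairs: 5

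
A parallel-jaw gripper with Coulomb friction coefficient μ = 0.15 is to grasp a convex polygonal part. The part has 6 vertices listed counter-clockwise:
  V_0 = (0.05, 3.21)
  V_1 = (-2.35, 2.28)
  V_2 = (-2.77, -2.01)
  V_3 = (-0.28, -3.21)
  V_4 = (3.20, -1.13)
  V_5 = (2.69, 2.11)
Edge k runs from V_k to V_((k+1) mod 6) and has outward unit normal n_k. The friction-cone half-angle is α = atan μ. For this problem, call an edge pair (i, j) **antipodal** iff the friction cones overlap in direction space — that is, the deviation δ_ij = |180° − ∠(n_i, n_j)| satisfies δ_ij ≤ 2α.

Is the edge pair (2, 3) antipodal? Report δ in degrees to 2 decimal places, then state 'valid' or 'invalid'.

α = atan 0.15 = 8.53°;  2α = 17.06°
edge 2: e_2 = (+2.49, -1.20);  n_2 = (-0.4341, -0.9008)
edge 3: e_3 = (+3.48, +2.08);  n_3 = (+0.5130, -0.8584)
∠(n_2, n_3) = 56.60°
δ = |180° − 56.60°| = 123.40°
123.40° > 2α = 17.06°  →  invalid

δ = 123.40°, invalid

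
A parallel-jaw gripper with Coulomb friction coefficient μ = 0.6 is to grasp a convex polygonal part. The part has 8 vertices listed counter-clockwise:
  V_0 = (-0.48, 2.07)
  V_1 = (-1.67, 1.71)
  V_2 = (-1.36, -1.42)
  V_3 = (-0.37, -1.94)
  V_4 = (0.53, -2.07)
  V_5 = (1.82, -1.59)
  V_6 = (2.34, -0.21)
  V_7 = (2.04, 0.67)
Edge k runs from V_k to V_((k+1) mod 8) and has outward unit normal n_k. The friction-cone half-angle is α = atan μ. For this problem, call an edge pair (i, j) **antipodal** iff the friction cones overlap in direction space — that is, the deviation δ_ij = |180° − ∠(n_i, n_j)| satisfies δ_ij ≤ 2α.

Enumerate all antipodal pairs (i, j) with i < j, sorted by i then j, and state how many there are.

α = atan 0.6 = 30.96°;  2α = 61.93°
n_0 = (-0.2896, +0.9572)
n_1 = (-0.9951, -0.0986)
n_2 = (-0.4650, -0.8853)
n_3 = (-0.1430, -0.9897)
n_4 = (+0.3487, -0.9372)
n_5 = (+0.9358, -0.3526)
n_6 = (+0.9465, +0.3227)
n_7 = (+0.4856, +0.8742)
  (0,1): δ = 101.18°  ·
  (0,2): δ = 44.54°  ✓
  (0,3): δ = 25.05°  ✓
  (0,4): δ = 3.58°  ✓
  (0,5): δ = 52.52°  ✓
  (0,6): δ = 91.99°  ·
  (0,7): δ = 134.11°  ·
  (1,2): δ = 123.37°  ·
  (1,3): δ = 103.88°  ·
  (1,4): δ = 75.25°  ·
  (1,5): δ = 26.30°  ✓
  (1,6): δ = 13.17°  ✓
  (1,7): δ = 55.29°  ✓
  (2,3): δ = 160.51°  ·
  (2,4): δ = 131.88°  ·
  (2,5): δ = 82.94°  ·
  (2,6): δ = 43.46°  ✓
  (2,7): δ = 1.34°  ✓
  (3,4): δ = 151.37°  ·
  (3,5): δ = 102.43°  ·
  (3,6): δ = 62.96°  ·
  (3,7): δ = 20.84°  ✓
  (4,5): δ = 131.06°  ·
  (4,6): δ = 91.59°  ·
  (4,7): δ = 49.46°  ✓
  (5,6): δ = 140.53°  ·
  (5,7): δ = 98.41°  ·
  (6,7): δ = 137.88°  ·
antipodal pairs: 11

count = 11; pairs: (0,2), (0,3), (0,4), (0,5), (1,5), (1,6), (1,7), (2,6), (2,7), (3,7), (4,7)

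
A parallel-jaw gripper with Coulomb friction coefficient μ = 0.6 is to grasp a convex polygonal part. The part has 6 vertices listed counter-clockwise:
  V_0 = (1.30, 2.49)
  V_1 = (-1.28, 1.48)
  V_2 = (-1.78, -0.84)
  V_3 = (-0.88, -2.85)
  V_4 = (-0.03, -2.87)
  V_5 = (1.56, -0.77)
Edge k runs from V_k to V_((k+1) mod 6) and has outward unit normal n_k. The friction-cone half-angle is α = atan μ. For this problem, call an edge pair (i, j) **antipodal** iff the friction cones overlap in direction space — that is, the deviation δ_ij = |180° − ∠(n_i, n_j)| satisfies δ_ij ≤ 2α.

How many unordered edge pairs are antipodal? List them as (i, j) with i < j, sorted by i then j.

α = atan 0.6 = 30.96°;  2α = 61.93°
n_0 = (-0.3645, +0.9312)
n_1 = (-0.9776, +0.2107)
n_2 = (-0.9127, -0.4087)
n_3 = (-0.0235, -0.9997)
n_4 = (+0.7973, -0.6036)
n_5 = (+0.9968, +0.0795)
  (0,1): δ = 123.54°  ·
  (0,2): δ = 87.26°  ·
  (0,3): δ = 22.73°  ✓
  (0,4): δ = 31.49°  ✓
  (0,5): δ = 73.18°  ·
  (1,2): δ = 143.72°  ·
  (1,3): δ = 79.19°  ·
  (1,4): δ = 24.97°  ✓
  (1,5): δ = 16.72°  ✓
  (2,3): δ = 115.47°  ·
  (2,4): δ = 61.25°  ✓
  (2,5): δ = 19.56°  ✓
  (3,4): δ = 125.78°  ·
  (3,5): δ = 84.09°  ·
  (4,5): δ = 138.31°  ·
antipodal pairs: 6

count = 6; pairs: (0,3), (0,4), (1,4), (1,5), (2,4), (2,5)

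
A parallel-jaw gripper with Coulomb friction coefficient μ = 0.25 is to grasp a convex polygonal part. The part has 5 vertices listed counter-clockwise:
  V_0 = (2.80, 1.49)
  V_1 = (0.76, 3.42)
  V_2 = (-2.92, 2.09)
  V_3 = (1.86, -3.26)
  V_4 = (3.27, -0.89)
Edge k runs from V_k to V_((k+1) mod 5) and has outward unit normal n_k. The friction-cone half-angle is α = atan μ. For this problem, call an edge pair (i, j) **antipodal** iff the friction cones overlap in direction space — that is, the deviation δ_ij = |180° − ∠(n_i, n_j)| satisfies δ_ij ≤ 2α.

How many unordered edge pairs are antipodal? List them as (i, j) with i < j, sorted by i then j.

count = 1; pairs: (0,2)

α = atan 0.25 = 14.04°;  2α = 28.07°
n_0 = (+0.6873, +0.7264)
n_1 = (-0.3399, +0.9405)
n_2 = (-0.7457, -0.6663)
n_3 = (+0.8594, -0.5113)
n_4 = (+0.9811, +0.1937)
  (0,1): δ = 116.72°  ·
  (0,2): δ = 4.81°  ✓
  (0,3): δ = 102.66°  ·
  (0,4): δ = 144.58°  ·
  (1,2): δ = 68.09°  ·
  (1,3): δ = 39.38°  ·
  (1,4): δ = 81.30°  ·
  (2,3): δ = 72.53°  ·
  (2,4): δ = 30.61°  ·
  (3,4): δ = 138.08°  ·
antipodal pairs: 1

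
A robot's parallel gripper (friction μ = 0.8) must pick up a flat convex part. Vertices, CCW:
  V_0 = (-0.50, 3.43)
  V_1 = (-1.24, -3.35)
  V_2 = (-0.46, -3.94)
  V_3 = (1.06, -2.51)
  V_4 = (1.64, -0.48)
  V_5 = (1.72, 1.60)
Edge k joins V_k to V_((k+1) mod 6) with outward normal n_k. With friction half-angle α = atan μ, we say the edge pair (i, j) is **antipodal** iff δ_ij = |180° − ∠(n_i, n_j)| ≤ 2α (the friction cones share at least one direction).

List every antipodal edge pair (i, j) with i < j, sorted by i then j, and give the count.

count = 7; pairs: (0,2), (0,3), (0,4), (0,5), (1,3), (1,4), (1,5)

α = atan 0.8 = 38.66°;  2α = 77.32°
n_0 = (-0.9941, +0.1085)
n_1 = (-0.6033, -0.7975)
n_2 = (+0.6852, -0.7283)
n_3 = (+0.9615, -0.2747)
n_4 = (+0.9993, -0.0384)
n_5 = (+0.6361, +0.7716)
  (0,1): δ = 120.88°  ·
  (0,2): δ = 40.52°  ✓
  (0,3): δ = 9.72°  ✓
  (0,4): δ = 4.03°  ✓
  (0,5): δ = 56.73°  ✓
  (1,2): δ = 99.64°  ·
  (1,3): δ = 68.84°  ✓
  (1,4): δ = 55.10°  ✓
  (1,5): δ = 2.40°  ✓
  (2,3): δ = 149.20°  ·
  (2,4): δ = 135.46°  ·
  (2,5): δ = 82.75°  ·
  (3,4): δ = 166.26°  ·
  (3,5): δ = 113.55°  ·
  (4,5): δ = 127.30°  ·
antipodal pairs: 7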